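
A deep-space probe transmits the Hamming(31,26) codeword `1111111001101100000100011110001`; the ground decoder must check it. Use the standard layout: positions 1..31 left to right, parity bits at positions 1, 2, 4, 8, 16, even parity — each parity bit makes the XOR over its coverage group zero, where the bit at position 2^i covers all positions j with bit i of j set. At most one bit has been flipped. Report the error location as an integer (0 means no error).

9

s1: b1⊕b3⊕b5⊕b7⊕b9⊕b11⊕b13⊕b15⊕b17⊕b19⊕b21⊕b23⊕b25⊕b27⊕b29⊕b31 = 1⊕1⊕1⊕1⊕0⊕1⊕1⊕0⊕0⊕0⊕0⊕0⊕1⊕1⊕0⊕1 = 1
s2: b2⊕b3⊕b6⊕b7⊕b10⊕b11⊕b14⊕b15⊕b18⊕b19⊕b22⊕b23⊕b26⊕b27⊕b30⊕b31 = 1⊕1⊕1⊕1⊕1⊕1⊕1⊕0⊕0⊕0⊕0⊕0⊕1⊕1⊕0⊕1 = 0
s4: b4⊕b5⊕b6⊕b7⊕b12⊕b13⊕b14⊕b15⊕b20⊕b21⊕b22⊕b23⊕b28⊕b29⊕b30⊕b31 = 1⊕1⊕1⊕1⊕0⊕1⊕1⊕0⊕1⊕0⊕0⊕0⊕0⊕0⊕0⊕1 = 0
s8: b8⊕b9⊕b10⊕b11⊕b12⊕b13⊕b14⊕b15⊕b24⊕b25⊕b26⊕b27⊕b28⊕b29⊕b30⊕b31 = 0⊕0⊕1⊕1⊕0⊕1⊕1⊕0⊕1⊕1⊕1⊕1⊕0⊕0⊕0⊕1 = 1
s16: b16⊕b17⊕b18⊕b19⊕b20⊕b21⊕b22⊕b23⊕b24⊕b25⊕b26⊕b27⊕b28⊕b29⊕b30⊕b31 = 0⊕0⊕0⊕0⊕1⊕0⊕0⊕0⊕1⊕1⊕1⊕1⊕0⊕0⊕0⊕1 = 0
Syndrome (s16...s1) = 01001 → position 9.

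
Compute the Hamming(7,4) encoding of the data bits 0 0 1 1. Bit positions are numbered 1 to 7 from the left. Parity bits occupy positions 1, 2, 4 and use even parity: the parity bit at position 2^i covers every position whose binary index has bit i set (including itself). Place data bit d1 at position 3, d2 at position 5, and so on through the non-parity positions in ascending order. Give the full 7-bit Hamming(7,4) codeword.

1000011

Place data bits at non-power-of-two positions: b3=0, b5=0, b6=1, b7=1.
p1 = XOR of data positions {3,5,7} = 0⊕0⊕1 = 1
p2 = XOR of data positions {3,6,7} = 0⊕1⊕1 = 0
p4 = XOR of data positions {5,6,7} = 0⊕1⊕1 = 0
Codeword b1..b7 = 1000011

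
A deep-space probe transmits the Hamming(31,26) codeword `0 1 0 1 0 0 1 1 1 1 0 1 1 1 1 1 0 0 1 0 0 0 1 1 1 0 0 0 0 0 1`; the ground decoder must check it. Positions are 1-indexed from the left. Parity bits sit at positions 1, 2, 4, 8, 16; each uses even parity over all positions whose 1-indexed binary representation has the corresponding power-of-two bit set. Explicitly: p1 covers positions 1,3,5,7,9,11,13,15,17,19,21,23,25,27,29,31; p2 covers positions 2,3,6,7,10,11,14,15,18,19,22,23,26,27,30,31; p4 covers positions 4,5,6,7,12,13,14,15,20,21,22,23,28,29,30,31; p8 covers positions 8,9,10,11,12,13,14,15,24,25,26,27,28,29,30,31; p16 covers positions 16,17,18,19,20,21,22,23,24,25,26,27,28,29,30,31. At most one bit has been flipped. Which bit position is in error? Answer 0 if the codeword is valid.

0

s1: b1⊕b3⊕b5⊕b7⊕b9⊕b11⊕b13⊕b15⊕b17⊕b19⊕b21⊕b23⊕b25⊕b27⊕b29⊕b31 = 0⊕0⊕0⊕1⊕1⊕0⊕1⊕1⊕0⊕1⊕0⊕1⊕1⊕0⊕0⊕1 = 0
s2: b2⊕b3⊕b6⊕b7⊕b10⊕b11⊕b14⊕b15⊕b18⊕b19⊕b22⊕b23⊕b26⊕b27⊕b30⊕b31 = 1⊕0⊕0⊕1⊕1⊕0⊕1⊕1⊕0⊕1⊕0⊕1⊕0⊕0⊕0⊕1 = 0
s4: b4⊕b5⊕b6⊕b7⊕b12⊕b13⊕b14⊕b15⊕b20⊕b21⊕b22⊕b23⊕b28⊕b29⊕b30⊕b31 = 1⊕0⊕0⊕1⊕1⊕1⊕1⊕1⊕0⊕0⊕0⊕1⊕0⊕0⊕0⊕1 = 0
s8: b8⊕b9⊕b10⊕b11⊕b12⊕b13⊕b14⊕b15⊕b24⊕b25⊕b26⊕b27⊕b28⊕b29⊕b30⊕b31 = 1⊕1⊕1⊕0⊕1⊕1⊕1⊕1⊕1⊕1⊕0⊕0⊕0⊕0⊕0⊕1 = 0
s16: b16⊕b17⊕b18⊕b19⊕b20⊕b21⊕b22⊕b23⊕b24⊕b25⊕b26⊕b27⊕b28⊕b29⊕b30⊕b31 = 1⊕0⊕0⊕1⊕0⊕0⊕0⊕1⊕1⊕1⊕0⊕0⊕0⊕0⊕0⊕1 = 0
Syndrome (s16...s1) = 00000 → position 0 (no error).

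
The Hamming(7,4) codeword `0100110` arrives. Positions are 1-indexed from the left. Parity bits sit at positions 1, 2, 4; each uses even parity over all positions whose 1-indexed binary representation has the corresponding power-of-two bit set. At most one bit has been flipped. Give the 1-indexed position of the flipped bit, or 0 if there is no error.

1

s1: b1⊕b3⊕b5⊕b7 = 0⊕0⊕1⊕0 = 1
s2: b2⊕b3⊕b6⊕b7 = 1⊕0⊕1⊕0 = 0
s4: b4⊕b5⊕b6⊕b7 = 0⊕1⊕1⊕0 = 0
Syndrome (s4...s1) = 001 → position 1.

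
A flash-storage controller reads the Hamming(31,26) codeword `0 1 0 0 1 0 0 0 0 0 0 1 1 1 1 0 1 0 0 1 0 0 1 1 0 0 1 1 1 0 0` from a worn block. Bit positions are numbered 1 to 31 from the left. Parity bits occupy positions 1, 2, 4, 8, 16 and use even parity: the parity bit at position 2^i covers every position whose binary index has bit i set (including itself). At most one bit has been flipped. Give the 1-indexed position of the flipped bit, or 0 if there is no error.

s1: b1⊕b3⊕b5⊕b7⊕b9⊕b11⊕b13⊕b15⊕b17⊕b19⊕b21⊕b23⊕b25⊕b27⊕b29⊕b31 = 0⊕0⊕1⊕0⊕0⊕0⊕1⊕1⊕1⊕0⊕0⊕1⊕0⊕1⊕1⊕0 = 1
s2: b2⊕b3⊕b6⊕b7⊕b10⊕b11⊕b14⊕b15⊕b18⊕b19⊕b22⊕b23⊕b26⊕b27⊕b30⊕b31 = 1⊕0⊕0⊕0⊕0⊕0⊕1⊕1⊕0⊕0⊕0⊕1⊕0⊕1⊕0⊕0 = 1
s4: b4⊕b5⊕b6⊕b7⊕b12⊕b13⊕b14⊕b15⊕b20⊕b21⊕b22⊕b23⊕b28⊕b29⊕b30⊕b31 = 0⊕1⊕0⊕0⊕1⊕1⊕1⊕1⊕1⊕0⊕0⊕1⊕1⊕1⊕0⊕0 = 1
s8: b8⊕b9⊕b10⊕b11⊕b12⊕b13⊕b14⊕b15⊕b24⊕b25⊕b26⊕b27⊕b28⊕b29⊕b30⊕b31 = 0⊕0⊕0⊕0⊕1⊕1⊕1⊕1⊕1⊕0⊕0⊕1⊕1⊕1⊕0⊕0 = 0
s16: b16⊕b17⊕b18⊕b19⊕b20⊕b21⊕b22⊕b23⊕b24⊕b25⊕b26⊕b27⊕b28⊕b29⊕b30⊕b31 = 0⊕1⊕0⊕0⊕1⊕0⊕0⊕1⊕1⊕0⊕0⊕1⊕1⊕1⊕0⊕0 = 1
Syndrome (s16...s1) = 10111 → position 23.

23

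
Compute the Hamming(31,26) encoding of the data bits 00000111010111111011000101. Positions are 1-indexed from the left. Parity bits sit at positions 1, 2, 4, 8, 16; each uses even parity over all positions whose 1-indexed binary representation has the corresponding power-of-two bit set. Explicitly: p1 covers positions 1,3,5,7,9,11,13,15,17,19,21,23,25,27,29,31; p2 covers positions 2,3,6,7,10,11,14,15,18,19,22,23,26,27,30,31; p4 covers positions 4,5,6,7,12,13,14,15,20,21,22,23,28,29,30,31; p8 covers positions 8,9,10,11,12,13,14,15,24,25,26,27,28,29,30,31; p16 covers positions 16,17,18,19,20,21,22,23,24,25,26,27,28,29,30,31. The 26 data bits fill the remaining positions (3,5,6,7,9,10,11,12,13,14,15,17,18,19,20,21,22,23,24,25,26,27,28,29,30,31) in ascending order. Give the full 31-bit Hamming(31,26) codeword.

1101000001110100111111011000101

Place data bits at non-power-of-two positions: b3=0, b5=0, b6=0, b7=0, b9=0, b10=1, b11=1, b12=1, b13=0, b14=1, b15=0, b17=1, b18=1, b19=1, b20=1, b21=1, b22=1, b23=0, b24=1, b25=1, b26=0, b27=0, b28=0, b29=1, b30=0, b31=1.
p1 = XOR of data positions {3,5,7,9,11,13,15,17,19,21,23,25,27,29,31} = 0⊕0⊕0⊕0⊕1⊕0⊕0⊕1⊕1⊕1⊕0⊕1⊕0⊕1⊕1 = 1
p2 = XOR of data positions {3,6,7,10,11,14,15,18,19,22,23,26,27,30,31} = 0⊕0⊕0⊕1⊕1⊕1⊕0⊕1⊕1⊕1⊕0⊕0⊕0⊕0⊕1 = 1
p4 = XOR of data positions {5,6,7,12,13,14,15,20,21,22,23,28,29,30,31} = 0⊕0⊕0⊕1⊕0⊕1⊕0⊕1⊕1⊕1⊕0⊕0⊕1⊕0⊕1 = 1
p8 = XOR of data positions {9,10,11,12,13,14,15,24,25,26,27,28,29,30,31} = 0⊕1⊕1⊕1⊕0⊕1⊕0⊕1⊕1⊕0⊕0⊕0⊕1⊕0⊕1 = 0
p16 = XOR of data positions {17,18,19,20,21,22,23,24,25,26,27,28,29,30,31} = 1⊕1⊕1⊕1⊕1⊕1⊕0⊕1⊕1⊕0⊕0⊕0⊕1⊕0⊕1 = 0
Codeword b1..b31 = 1101000001110100111111011000101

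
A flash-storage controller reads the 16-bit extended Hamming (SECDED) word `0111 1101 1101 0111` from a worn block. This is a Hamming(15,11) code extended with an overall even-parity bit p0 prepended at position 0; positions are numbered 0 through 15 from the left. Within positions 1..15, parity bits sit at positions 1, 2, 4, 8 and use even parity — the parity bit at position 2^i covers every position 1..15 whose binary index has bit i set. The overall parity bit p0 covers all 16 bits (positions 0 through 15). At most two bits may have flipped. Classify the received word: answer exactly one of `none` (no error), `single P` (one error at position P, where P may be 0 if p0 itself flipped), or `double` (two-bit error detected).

s1: b1⊕b3⊕b5⊕b7⊕b9⊕b11⊕b13⊕b15 = 1⊕1⊕1⊕1⊕1⊕1⊕1⊕1 = 0
s2: b2⊕b3⊕b6⊕b7⊕b10⊕b11⊕b14⊕b15 = 1⊕1⊕0⊕1⊕0⊕1⊕1⊕1 = 0
s4: b4⊕b5⊕b6⊕b7⊕b12⊕b13⊕b14⊕b15 = 1⊕1⊕0⊕1⊕0⊕1⊕1⊕1 = 0
s8: b8⊕b9⊕b10⊕b11⊕b12⊕b13⊕b14⊕b15 = 1⊕1⊕0⊕1⊕0⊕1⊕1⊕1 = 0
Syndrome (s8...s1) = 0000 → position 0 (no error).
Overall parity (XOR of all 16 bits, including p0): 0⊕1⊕1⊕1⊕1⊕1⊕0⊕1⊕1⊕1⊕0⊕1⊕0⊕1⊕1⊕1 = 0
Overall=0, syndrome position=0 → no error.

none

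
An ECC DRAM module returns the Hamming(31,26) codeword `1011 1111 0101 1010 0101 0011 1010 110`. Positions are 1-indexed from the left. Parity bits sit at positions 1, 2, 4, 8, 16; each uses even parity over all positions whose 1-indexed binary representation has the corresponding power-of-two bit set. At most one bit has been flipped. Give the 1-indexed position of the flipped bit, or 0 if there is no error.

s1: b1⊕b3⊕b5⊕b7⊕b9⊕b11⊕b13⊕b15⊕b17⊕b19⊕b21⊕b23⊕b25⊕b27⊕b29⊕b31 = 1⊕1⊕1⊕1⊕0⊕0⊕1⊕1⊕0⊕0⊕0⊕1⊕1⊕1⊕1⊕0 = 0
s2: b2⊕b3⊕b6⊕b7⊕b10⊕b11⊕b14⊕b15⊕b18⊕b19⊕b22⊕b23⊕b26⊕b27⊕b30⊕b31 = 0⊕1⊕1⊕1⊕1⊕0⊕0⊕1⊕1⊕0⊕0⊕1⊕0⊕1⊕1⊕0 = 1
s4: b4⊕b5⊕b6⊕b7⊕b12⊕b13⊕b14⊕b15⊕b20⊕b21⊕b22⊕b23⊕b28⊕b29⊕b30⊕b31 = 1⊕1⊕1⊕1⊕1⊕1⊕0⊕1⊕1⊕0⊕0⊕1⊕0⊕1⊕1⊕0 = 1
s8: b8⊕b9⊕b10⊕b11⊕b12⊕b13⊕b14⊕b15⊕b24⊕b25⊕b26⊕b27⊕b28⊕b29⊕b30⊕b31 = 1⊕0⊕1⊕0⊕1⊕1⊕0⊕1⊕1⊕1⊕0⊕1⊕0⊕1⊕1⊕0 = 0
s16: b16⊕b17⊕b18⊕b19⊕b20⊕b21⊕b22⊕b23⊕b24⊕b25⊕b26⊕b27⊕b28⊕b29⊕b30⊕b31 = 0⊕0⊕1⊕0⊕1⊕0⊕0⊕1⊕1⊕1⊕0⊕1⊕0⊕1⊕1⊕0 = 0
Syndrome (s16...s1) = 00110 → position 6.

6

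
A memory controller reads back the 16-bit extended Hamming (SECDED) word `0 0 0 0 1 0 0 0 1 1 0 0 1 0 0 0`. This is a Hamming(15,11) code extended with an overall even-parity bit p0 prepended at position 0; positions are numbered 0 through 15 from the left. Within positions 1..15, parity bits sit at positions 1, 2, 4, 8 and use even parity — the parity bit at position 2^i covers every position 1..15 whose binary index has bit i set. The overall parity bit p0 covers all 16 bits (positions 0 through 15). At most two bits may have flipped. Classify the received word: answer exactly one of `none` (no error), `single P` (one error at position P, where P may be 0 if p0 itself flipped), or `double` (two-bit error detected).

s1: b1⊕b3⊕b5⊕b7⊕b9⊕b11⊕b13⊕b15 = 0⊕0⊕0⊕0⊕1⊕0⊕0⊕0 = 1
s2: b2⊕b3⊕b6⊕b7⊕b10⊕b11⊕b14⊕b15 = 0⊕0⊕0⊕0⊕0⊕0⊕0⊕0 = 0
s4: b4⊕b5⊕b6⊕b7⊕b12⊕b13⊕b14⊕b15 = 1⊕0⊕0⊕0⊕1⊕0⊕0⊕0 = 0
s8: b8⊕b9⊕b10⊕b11⊕b12⊕b13⊕b14⊕b15 = 1⊕1⊕0⊕0⊕1⊕0⊕0⊕0 = 1
Syndrome (s8...s1) = 1001 → position 9.
Overall parity (XOR of all 16 bits, including p0): 0⊕0⊕0⊕0⊕1⊕0⊕0⊕0⊕1⊕1⊕0⊕0⊕1⊕0⊕0⊕0 = 0
Overall=0, syndrome position=9 → double-bit error detected (uncorrectable).

double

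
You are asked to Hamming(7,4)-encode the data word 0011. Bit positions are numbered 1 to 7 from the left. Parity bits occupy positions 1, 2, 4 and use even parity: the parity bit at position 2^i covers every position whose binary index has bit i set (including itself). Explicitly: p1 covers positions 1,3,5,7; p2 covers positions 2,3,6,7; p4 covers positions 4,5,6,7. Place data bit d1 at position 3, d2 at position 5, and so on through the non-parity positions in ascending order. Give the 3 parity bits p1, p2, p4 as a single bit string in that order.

100

Place data bits at non-power-of-two positions: b3=0, b5=0, b6=1, b7=1.
p1 = XOR of data positions {3,5,7} = 0⊕0⊕1 = 1
p2 = XOR of data positions {3,6,7} = 0⊕1⊕1 = 0
p4 = XOR of data positions {5,6,7} = 0⊕1⊕1 = 0
Parity bits p1,p2,p4 = 100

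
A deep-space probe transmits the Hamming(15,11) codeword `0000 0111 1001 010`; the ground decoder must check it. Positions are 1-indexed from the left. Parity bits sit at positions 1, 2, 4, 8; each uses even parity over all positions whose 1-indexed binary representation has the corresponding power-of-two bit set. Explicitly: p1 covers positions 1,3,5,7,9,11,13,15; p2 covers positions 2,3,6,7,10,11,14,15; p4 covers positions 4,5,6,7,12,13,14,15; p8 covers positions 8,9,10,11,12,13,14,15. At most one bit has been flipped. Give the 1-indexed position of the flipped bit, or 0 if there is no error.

s1: b1⊕b3⊕b5⊕b7⊕b9⊕b11⊕b13⊕b15 = 0⊕0⊕0⊕1⊕1⊕0⊕0⊕0 = 0
s2: b2⊕b3⊕b6⊕b7⊕b10⊕b11⊕b14⊕b15 = 0⊕0⊕1⊕1⊕0⊕0⊕1⊕0 = 1
s4: b4⊕b5⊕b6⊕b7⊕b12⊕b13⊕b14⊕b15 = 0⊕0⊕1⊕1⊕1⊕0⊕1⊕0 = 0
s8: b8⊕b9⊕b10⊕b11⊕b12⊕b13⊕b14⊕b15 = 1⊕1⊕0⊕0⊕1⊕0⊕1⊕0 = 0
Syndrome (s8...s1) = 0010 → position 2.

2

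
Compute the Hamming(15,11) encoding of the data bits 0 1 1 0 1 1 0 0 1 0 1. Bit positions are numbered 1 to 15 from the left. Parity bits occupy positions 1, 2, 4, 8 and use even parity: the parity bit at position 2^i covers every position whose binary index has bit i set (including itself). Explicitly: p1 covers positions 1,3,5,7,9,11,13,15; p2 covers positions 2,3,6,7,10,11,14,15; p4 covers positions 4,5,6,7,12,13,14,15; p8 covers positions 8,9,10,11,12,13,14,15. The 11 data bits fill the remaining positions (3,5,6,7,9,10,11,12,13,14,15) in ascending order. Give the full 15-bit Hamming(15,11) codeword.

Place data bits at non-power-of-two positions: b3=0, b5=1, b6=1, b7=0, b9=1, b10=1, b11=0, b12=0, b13=1, b14=0, b15=1.
p1 = XOR of data positions {3,5,7,9,11,13,15} = 0⊕1⊕0⊕1⊕0⊕1⊕1 = 0
p2 = XOR of data positions {3,6,7,10,11,14,15} = 0⊕1⊕0⊕1⊕0⊕0⊕1 = 1
p4 = XOR of data positions {5,6,7,12,13,14,15} = 1⊕1⊕0⊕0⊕1⊕0⊕1 = 0
p8 = XOR of data positions {9,10,11,12,13,14,15} = 1⊕1⊕0⊕0⊕1⊕0⊕1 = 0
Codeword b1..b15 = 010011001100101

010011001100101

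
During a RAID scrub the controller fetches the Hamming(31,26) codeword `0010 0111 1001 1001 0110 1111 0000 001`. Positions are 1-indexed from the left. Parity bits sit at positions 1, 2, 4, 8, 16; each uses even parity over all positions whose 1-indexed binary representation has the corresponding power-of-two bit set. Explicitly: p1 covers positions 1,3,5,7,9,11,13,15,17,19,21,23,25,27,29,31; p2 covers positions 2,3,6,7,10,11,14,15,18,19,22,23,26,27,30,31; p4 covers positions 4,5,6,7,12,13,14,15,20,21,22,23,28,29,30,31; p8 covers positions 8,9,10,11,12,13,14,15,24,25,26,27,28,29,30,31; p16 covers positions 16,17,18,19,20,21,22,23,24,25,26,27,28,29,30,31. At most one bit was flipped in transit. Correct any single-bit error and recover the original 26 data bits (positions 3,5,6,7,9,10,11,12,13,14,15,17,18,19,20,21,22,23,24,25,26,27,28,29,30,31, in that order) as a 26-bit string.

s1: b1⊕b3⊕b5⊕b7⊕b9⊕b11⊕b13⊕b15⊕b17⊕b19⊕b21⊕b23⊕b25⊕b27⊕b29⊕b31 = 0⊕1⊕0⊕1⊕1⊕0⊕1⊕0⊕0⊕1⊕1⊕1⊕0⊕0⊕0⊕1 = 0
s2: b2⊕b3⊕b6⊕b7⊕b10⊕b11⊕b14⊕b15⊕b18⊕b19⊕b22⊕b23⊕b26⊕b27⊕b30⊕b31 = 0⊕1⊕1⊕1⊕0⊕0⊕0⊕0⊕1⊕1⊕1⊕1⊕0⊕0⊕0⊕1 = 0
s4: b4⊕b5⊕b6⊕b7⊕b12⊕b13⊕b14⊕b15⊕b20⊕b21⊕b22⊕b23⊕b28⊕b29⊕b30⊕b31 = 0⊕0⊕1⊕1⊕1⊕1⊕0⊕0⊕0⊕1⊕1⊕1⊕0⊕0⊕0⊕1 = 0
s8: b8⊕b9⊕b10⊕b11⊕b12⊕b13⊕b14⊕b15⊕b24⊕b25⊕b26⊕b27⊕b28⊕b29⊕b30⊕b31 = 1⊕1⊕0⊕0⊕1⊕1⊕0⊕0⊕1⊕0⊕0⊕0⊕0⊕0⊕0⊕1 = 0
s16: b16⊕b17⊕b18⊕b19⊕b20⊕b21⊕b22⊕b23⊕b24⊕b25⊕b26⊕b27⊕b28⊕b29⊕b30⊕b31 = 1⊕0⊕1⊕1⊕0⊕1⊕1⊕1⊕1⊕0⊕0⊕0⊕0⊕0⊕0⊕1 = 0
Syndrome (s16...s1) = 00000 → position 0 (no error).
No correction needed.
Data bits at positions 3,5,6,7,9,10,11,12,13,14,15,17,18,19,20,21,22,23,24,25,26,27,28,29,30,31: 10111001100011011110000001

10111001100011011110000001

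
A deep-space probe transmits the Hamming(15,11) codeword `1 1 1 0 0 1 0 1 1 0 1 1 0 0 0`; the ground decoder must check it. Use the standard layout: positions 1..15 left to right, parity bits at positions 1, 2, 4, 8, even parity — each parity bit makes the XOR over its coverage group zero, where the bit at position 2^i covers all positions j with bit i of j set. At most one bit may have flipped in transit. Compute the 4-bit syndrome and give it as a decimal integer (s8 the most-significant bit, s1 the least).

s1: b1⊕b3⊕b5⊕b7⊕b9⊕b11⊕b13⊕b15 = 1⊕1⊕0⊕0⊕1⊕1⊕0⊕0 = 0
s2: b2⊕b3⊕b6⊕b7⊕b10⊕b11⊕b14⊕b15 = 1⊕1⊕1⊕0⊕0⊕1⊕0⊕0 = 0
s4: b4⊕b5⊕b6⊕b7⊕b12⊕b13⊕b14⊕b15 = 0⊕0⊕1⊕0⊕1⊕0⊕0⊕0 = 0
s8: b8⊕b9⊕b10⊕b11⊕b12⊕b13⊕b14⊕b15 = 1⊕1⊕0⊕1⊕1⊕0⊕0⊕0 = 0
Syndrome (s8...s1) = 0000 → position 0 (no error).

0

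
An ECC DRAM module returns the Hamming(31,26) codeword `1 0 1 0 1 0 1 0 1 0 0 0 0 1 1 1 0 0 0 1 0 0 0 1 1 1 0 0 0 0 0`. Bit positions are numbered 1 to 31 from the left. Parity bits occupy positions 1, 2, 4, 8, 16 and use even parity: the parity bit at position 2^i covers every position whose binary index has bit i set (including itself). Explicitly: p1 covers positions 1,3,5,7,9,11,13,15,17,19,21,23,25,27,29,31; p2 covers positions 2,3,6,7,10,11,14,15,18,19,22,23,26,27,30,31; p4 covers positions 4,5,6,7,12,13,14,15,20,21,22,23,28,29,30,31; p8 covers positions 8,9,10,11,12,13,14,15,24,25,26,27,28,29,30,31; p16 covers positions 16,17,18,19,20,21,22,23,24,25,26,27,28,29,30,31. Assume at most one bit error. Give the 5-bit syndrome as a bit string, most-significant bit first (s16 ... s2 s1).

10111

s1: b1⊕b3⊕b5⊕b7⊕b9⊕b11⊕b13⊕b15⊕b17⊕b19⊕b21⊕b23⊕b25⊕b27⊕b29⊕b31 = 1⊕1⊕1⊕1⊕1⊕0⊕0⊕1⊕0⊕0⊕0⊕0⊕1⊕0⊕0⊕0 = 1
s2: b2⊕b3⊕b6⊕b7⊕b10⊕b11⊕b14⊕b15⊕b18⊕b19⊕b22⊕b23⊕b26⊕b27⊕b30⊕b31 = 0⊕1⊕0⊕1⊕0⊕0⊕1⊕1⊕0⊕0⊕0⊕0⊕1⊕0⊕0⊕0 = 1
s4: b4⊕b5⊕b6⊕b7⊕b12⊕b13⊕b14⊕b15⊕b20⊕b21⊕b22⊕b23⊕b28⊕b29⊕b30⊕b31 = 0⊕1⊕0⊕1⊕0⊕0⊕1⊕1⊕1⊕0⊕0⊕0⊕0⊕0⊕0⊕0 = 1
s8: b8⊕b9⊕b10⊕b11⊕b12⊕b13⊕b14⊕b15⊕b24⊕b25⊕b26⊕b27⊕b28⊕b29⊕b30⊕b31 = 0⊕1⊕0⊕0⊕0⊕0⊕1⊕1⊕1⊕1⊕1⊕0⊕0⊕0⊕0⊕0 = 0
s16: b16⊕b17⊕b18⊕b19⊕b20⊕b21⊕b22⊕b23⊕b24⊕b25⊕b26⊕b27⊕b28⊕b29⊕b30⊕b31 = 1⊕0⊕0⊕0⊕1⊕0⊕0⊕0⊕1⊕1⊕1⊕0⊕0⊕0⊕0⊕0 = 1
Syndrome (s16...s1) = 10111 → position 23.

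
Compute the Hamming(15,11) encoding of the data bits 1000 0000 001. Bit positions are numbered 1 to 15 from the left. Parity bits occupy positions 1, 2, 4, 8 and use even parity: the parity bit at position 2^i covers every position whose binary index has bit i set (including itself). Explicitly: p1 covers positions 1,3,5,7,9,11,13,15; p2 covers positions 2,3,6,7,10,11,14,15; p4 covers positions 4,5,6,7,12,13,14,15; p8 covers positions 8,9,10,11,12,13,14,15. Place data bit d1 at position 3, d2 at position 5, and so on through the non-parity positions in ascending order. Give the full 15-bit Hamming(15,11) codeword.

Place data bits at non-power-of-two positions: b3=1, b5=0, b6=0, b7=0, b9=0, b10=0, b11=0, b12=0, b13=0, b14=0, b15=1.
p1 = XOR of data positions {3,5,7,9,11,13,15} = 1⊕0⊕0⊕0⊕0⊕0⊕1 = 0
p2 = XOR of data positions {3,6,7,10,11,14,15} = 1⊕0⊕0⊕0⊕0⊕0⊕1 = 0
p4 = XOR of data positions {5,6,7,12,13,14,15} = 0⊕0⊕0⊕0⊕0⊕0⊕1 = 1
p8 = XOR of data positions {9,10,11,12,13,14,15} = 0⊕0⊕0⊕0⊕0⊕0⊕1 = 1
Codeword b1..b15 = 001100010000001

001100010000001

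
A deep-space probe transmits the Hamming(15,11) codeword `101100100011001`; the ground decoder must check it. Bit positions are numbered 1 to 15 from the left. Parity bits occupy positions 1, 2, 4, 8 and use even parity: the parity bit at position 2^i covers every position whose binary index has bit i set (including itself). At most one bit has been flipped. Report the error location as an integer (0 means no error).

s1: b1⊕b3⊕b5⊕b7⊕b9⊕b11⊕b13⊕b15 = 1⊕1⊕0⊕1⊕0⊕1⊕0⊕1 = 1
s2: b2⊕b3⊕b6⊕b7⊕b10⊕b11⊕b14⊕b15 = 0⊕1⊕0⊕1⊕0⊕1⊕0⊕1 = 0
s4: b4⊕b5⊕b6⊕b7⊕b12⊕b13⊕b14⊕b15 = 1⊕0⊕0⊕1⊕1⊕0⊕0⊕1 = 0
s8: b8⊕b9⊕b10⊕b11⊕b12⊕b13⊕b14⊕b15 = 0⊕0⊕0⊕1⊕1⊕0⊕0⊕1 = 1
Syndrome (s8...s1) = 1001 → position 9.

9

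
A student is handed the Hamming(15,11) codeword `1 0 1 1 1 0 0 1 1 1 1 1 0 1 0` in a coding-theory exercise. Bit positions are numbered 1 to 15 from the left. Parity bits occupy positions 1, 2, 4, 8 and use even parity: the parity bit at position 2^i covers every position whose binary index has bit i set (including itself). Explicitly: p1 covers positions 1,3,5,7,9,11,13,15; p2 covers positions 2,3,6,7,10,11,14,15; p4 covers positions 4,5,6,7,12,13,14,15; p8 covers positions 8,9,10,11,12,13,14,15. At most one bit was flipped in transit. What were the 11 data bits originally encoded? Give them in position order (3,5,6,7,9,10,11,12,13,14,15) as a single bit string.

s1: b1⊕b3⊕b5⊕b7⊕b9⊕b11⊕b13⊕b15 = 1⊕1⊕1⊕0⊕1⊕1⊕0⊕0 = 1
s2: b2⊕b3⊕b6⊕b7⊕b10⊕b11⊕b14⊕b15 = 0⊕1⊕0⊕0⊕1⊕1⊕1⊕0 = 0
s4: b4⊕b5⊕b6⊕b7⊕b12⊕b13⊕b14⊕b15 = 1⊕1⊕0⊕0⊕1⊕0⊕1⊕0 = 0
s8: b8⊕b9⊕b10⊕b11⊕b12⊕b13⊕b14⊕b15 = 1⊕1⊕1⊕1⊕1⊕0⊕1⊕0 = 0
Syndrome (s8...s1) = 0001 → position 1.
Flip bit 1: corrected codeword = 001110011111010
Data bits at positions 3,5,6,7,9,10,11,12,13,14,15: 11001111010

11001111010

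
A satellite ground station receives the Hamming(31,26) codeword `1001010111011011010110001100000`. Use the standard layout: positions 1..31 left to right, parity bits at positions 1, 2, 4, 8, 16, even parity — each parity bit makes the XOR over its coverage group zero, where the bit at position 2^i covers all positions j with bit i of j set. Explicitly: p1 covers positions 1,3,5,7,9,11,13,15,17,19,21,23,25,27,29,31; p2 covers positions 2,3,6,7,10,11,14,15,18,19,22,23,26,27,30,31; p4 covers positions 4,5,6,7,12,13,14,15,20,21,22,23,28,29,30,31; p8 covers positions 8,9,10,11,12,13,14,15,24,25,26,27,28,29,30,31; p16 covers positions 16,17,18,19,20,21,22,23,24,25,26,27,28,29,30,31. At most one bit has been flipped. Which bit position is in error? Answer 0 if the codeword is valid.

6

s1: b1⊕b3⊕b5⊕b7⊕b9⊕b11⊕b13⊕b15⊕b17⊕b19⊕b21⊕b23⊕b25⊕b27⊕b29⊕b31 = 1⊕0⊕0⊕0⊕1⊕0⊕1⊕1⊕0⊕0⊕1⊕0⊕1⊕0⊕0⊕0 = 0
s2: b2⊕b3⊕b6⊕b7⊕b10⊕b11⊕b14⊕b15⊕b18⊕b19⊕b22⊕b23⊕b26⊕b27⊕b30⊕b31 = 0⊕0⊕1⊕0⊕1⊕0⊕0⊕1⊕1⊕0⊕0⊕0⊕1⊕0⊕0⊕0 = 1
s4: b4⊕b5⊕b6⊕b7⊕b12⊕b13⊕b14⊕b15⊕b20⊕b21⊕b22⊕b23⊕b28⊕b29⊕b30⊕b31 = 1⊕0⊕1⊕0⊕1⊕1⊕0⊕1⊕1⊕1⊕0⊕0⊕0⊕0⊕0⊕0 = 1
s8: b8⊕b9⊕b10⊕b11⊕b12⊕b13⊕b14⊕b15⊕b24⊕b25⊕b26⊕b27⊕b28⊕b29⊕b30⊕b31 = 1⊕1⊕1⊕0⊕1⊕1⊕0⊕1⊕0⊕1⊕1⊕0⊕0⊕0⊕0⊕0 = 0
s16: b16⊕b17⊕b18⊕b19⊕b20⊕b21⊕b22⊕b23⊕b24⊕b25⊕b26⊕b27⊕b28⊕b29⊕b30⊕b31 = 1⊕0⊕1⊕0⊕1⊕1⊕0⊕0⊕0⊕1⊕1⊕0⊕0⊕0⊕0⊕0 = 0
Syndrome (s16...s1) = 00110 → position 6.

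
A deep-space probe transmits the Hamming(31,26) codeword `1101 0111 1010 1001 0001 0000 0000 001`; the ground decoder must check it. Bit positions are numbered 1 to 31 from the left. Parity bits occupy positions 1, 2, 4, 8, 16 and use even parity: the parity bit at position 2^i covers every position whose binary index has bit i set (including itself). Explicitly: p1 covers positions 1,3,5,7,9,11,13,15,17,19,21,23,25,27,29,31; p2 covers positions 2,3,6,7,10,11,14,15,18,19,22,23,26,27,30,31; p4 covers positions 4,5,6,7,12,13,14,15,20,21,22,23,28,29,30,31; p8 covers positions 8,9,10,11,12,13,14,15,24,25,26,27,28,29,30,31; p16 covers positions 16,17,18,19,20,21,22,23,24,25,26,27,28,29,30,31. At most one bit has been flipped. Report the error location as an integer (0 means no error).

s1: b1⊕b3⊕b5⊕b7⊕b9⊕b11⊕b13⊕b15⊕b17⊕b19⊕b21⊕b23⊕b25⊕b27⊕b29⊕b31 = 1⊕0⊕0⊕1⊕1⊕1⊕1⊕0⊕0⊕0⊕0⊕0⊕0⊕0⊕0⊕1 = 0
s2: b2⊕b3⊕b6⊕b7⊕b10⊕b11⊕b14⊕b15⊕b18⊕b19⊕b22⊕b23⊕b26⊕b27⊕b30⊕b31 = 1⊕0⊕1⊕1⊕0⊕1⊕0⊕0⊕0⊕0⊕0⊕0⊕0⊕0⊕0⊕1 = 1
s4: b4⊕b5⊕b6⊕b7⊕b12⊕b13⊕b14⊕b15⊕b20⊕b21⊕b22⊕b23⊕b28⊕b29⊕b30⊕b31 = 1⊕0⊕1⊕1⊕0⊕1⊕0⊕0⊕1⊕0⊕0⊕0⊕0⊕0⊕0⊕1 = 0
s8: b8⊕b9⊕b10⊕b11⊕b12⊕b13⊕b14⊕b15⊕b24⊕b25⊕b26⊕b27⊕b28⊕b29⊕b30⊕b31 = 1⊕1⊕0⊕1⊕0⊕1⊕0⊕0⊕0⊕0⊕0⊕0⊕0⊕0⊕0⊕1 = 1
s16: b16⊕b17⊕b18⊕b19⊕b20⊕b21⊕b22⊕b23⊕b24⊕b25⊕b26⊕b27⊕b28⊕b29⊕b30⊕b31 = 1⊕0⊕0⊕0⊕1⊕0⊕0⊕0⊕0⊕0⊕0⊕0⊕0⊕0⊕0⊕1 = 1
Syndrome (s16...s1) = 11010 → position 26.

26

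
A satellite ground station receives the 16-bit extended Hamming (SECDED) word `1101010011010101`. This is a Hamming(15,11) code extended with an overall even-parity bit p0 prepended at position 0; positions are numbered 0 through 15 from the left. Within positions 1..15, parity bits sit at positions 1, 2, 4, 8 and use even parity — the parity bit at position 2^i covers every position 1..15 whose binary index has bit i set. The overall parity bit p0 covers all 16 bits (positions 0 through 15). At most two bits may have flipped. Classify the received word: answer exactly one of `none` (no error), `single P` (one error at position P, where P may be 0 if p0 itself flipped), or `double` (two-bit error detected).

s1: b1⊕b3⊕b5⊕b7⊕b9⊕b11⊕b13⊕b15 = 1⊕1⊕1⊕0⊕1⊕1⊕1⊕1 = 1
s2: b2⊕b3⊕b6⊕b7⊕b10⊕b11⊕b14⊕b15 = 0⊕1⊕0⊕0⊕0⊕1⊕0⊕1 = 1
s4: b4⊕b5⊕b6⊕b7⊕b12⊕b13⊕b14⊕b15 = 0⊕1⊕0⊕0⊕0⊕1⊕0⊕1 = 1
s8: b8⊕b9⊕b10⊕b11⊕b12⊕b13⊕b14⊕b15 = 1⊕1⊕0⊕1⊕0⊕1⊕0⊕1 = 1
Syndrome (s8...s1) = 1111 → position 15.
Overall parity (XOR of all 16 bits, including p0): 1⊕1⊕0⊕1⊕0⊕1⊕0⊕0⊕1⊕1⊕0⊕1⊕0⊕1⊕0⊕1 = 1
Overall=1, syndrome position=15 → single-bit error at position 15.

single 15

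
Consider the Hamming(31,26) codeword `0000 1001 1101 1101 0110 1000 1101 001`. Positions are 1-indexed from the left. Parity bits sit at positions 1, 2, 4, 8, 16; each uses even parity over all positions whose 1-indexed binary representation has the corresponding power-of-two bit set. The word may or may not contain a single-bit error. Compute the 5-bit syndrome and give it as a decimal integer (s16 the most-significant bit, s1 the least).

5

s1: b1⊕b3⊕b5⊕b7⊕b9⊕b11⊕b13⊕b15⊕b17⊕b19⊕b21⊕b23⊕b25⊕b27⊕b29⊕b31 = 0⊕0⊕1⊕0⊕1⊕0⊕1⊕0⊕0⊕1⊕1⊕0⊕1⊕0⊕0⊕1 = 1
s2: b2⊕b3⊕b6⊕b7⊕b10⊕b11⊕b14⊕b15⊕b18⊕b19⊕b22⊕b23⊕b26⊕b27⊕b30⊕b31 = 0⊕0⊕0⊕0⊕1⊕0⊕1⊕0⊕1⊕1⊕0⊕0⊕1⊕0⊕0⊕1 = 0
s4: b4⊕b5⊕b6⊕b7⊕b12⊕b13⊕b14⊕b15⊕b20⊕b21⊕b22⊕b23⊕b28⊕b29⊕b30⊕b31 = 0⊕1⊕0⊕0⊕1⊕1⊕1⊕0⊕0⊕1⊕0⊕0⊕1⊕0⊕0⊕1 = 1
s8: b8⊕b9⊕b10⊕b11⊕b12⊕b13⊕b14⊕b15⊕b24⊕b25⊕b26⊕b27⊕b28⊕b29⊕b30⊕b31 = 1⊕1⊕1⊕0⊕1⊕1⊕1⊕0⊕0⊕1⊕1⊕0⊕1⊕0⊕0⊕1 = 0
s16: b16⊕b17⊕b18⊕b19⊕b20⊕b21⊕b22⊕b23⊕b24⊕b25⊕b26⊕b27⊕b28⊕b29⊕b30⊕b31 = 1⊕0⊕1⊕1⊕0⊕1⊕0⊕0⊕0⊕1⊕1⊕0⊕1⊕0⊕0⊕1 = 0
Syndrome (s16...s1) = 00101 → position 5.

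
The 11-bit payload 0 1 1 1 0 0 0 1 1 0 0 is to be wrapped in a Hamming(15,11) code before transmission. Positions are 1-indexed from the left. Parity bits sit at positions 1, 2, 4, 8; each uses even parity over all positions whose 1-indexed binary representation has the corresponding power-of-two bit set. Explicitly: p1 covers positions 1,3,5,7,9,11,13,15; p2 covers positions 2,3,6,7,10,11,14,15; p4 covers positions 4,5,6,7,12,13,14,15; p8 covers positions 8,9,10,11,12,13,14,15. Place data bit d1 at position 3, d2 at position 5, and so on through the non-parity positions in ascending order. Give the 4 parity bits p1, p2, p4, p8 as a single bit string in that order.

Place data bits at non-power-of-two positions: b3=0, b5=1, b6=1, b7=1, b9=0, b10=0, b11=0, b12=1, b13=1, b14=0, b15=0.
p1 = XOR of data positions {3,5,7,9,11,13,15} = 0⊕1⊕1⊕0⊕0⊕1⊕0 = 1
p2 = XOR of data positions {3,6,7,10,11,14,15} = 0⊕1⊕1⊕0⊕0⊕0⊕0 = 0
p4 = XOR of data positions {5,6,7,12,13,14,15} = 1⊕1⊕1⊕1⊕1⊕0⊕0 = 1
p8 = XOR of data positions {9,10,11,12,13,14,15} = 0⊕0⊕0⊕1⊕1⊕0⊕0 = 0
Parity bits p1,p2,p4,p8 = 1010

1010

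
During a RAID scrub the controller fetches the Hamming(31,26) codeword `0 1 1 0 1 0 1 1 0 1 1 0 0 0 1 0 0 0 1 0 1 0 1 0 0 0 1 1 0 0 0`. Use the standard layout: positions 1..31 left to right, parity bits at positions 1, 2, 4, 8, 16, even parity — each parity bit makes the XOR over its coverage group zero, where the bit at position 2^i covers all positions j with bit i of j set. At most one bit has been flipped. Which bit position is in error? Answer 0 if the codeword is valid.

19

s1: b1⊕b3⊕b5⊕b7⊕b9⊕b11⊕b13⊕b15⊕b17⊕b19⊕b21⊕b23⊕b25⊕b27⊕b29⊕b31 = 0⊕1⊕1⊕1⊕0⊕1⊕0⊕1⊕0⊕1⊕1⊕1⊕0⊕1⊕0⊕0 = 1
s2: b2⊕b3⊕b6⊕b7⊕b10⊕b11⊕b14⊕b15⊕b18⊕b19⊕b22⊕b23⊕b26⊕b27⊕b30⊕b31 = 1⊕1⊕0⊕1⊕1⊕1⊕0⊕1⊕0⊕1⊕0⊕1⊕0⊕1⊕0⊕0 = 1
s4: b4⊕b5⊕b6⊕b7⊕b12⊕b13⊕b14⊕b15⊕b20⊕b21⊕b22⊕b23⊕b28⊕b29⊕b30⊕b31 = 0⊕1⊕0⊕1⊕0⊕0⊕0⊕1⊕0⊕1⊕0⊕1⊕1⊕0⊕0⊕0 = 0
s8: b8⊕b9⊕b10⊕b11⊕b12⊕b13⊕b14⊕b15⊕b24⊕b25⊕b26⊕b27⊕b28⊕b29⊕b30⊕b31 = 1⊕0⊕1⊕1⊕0⊕0⊕0⊕1⊕0⊕0⊕0⊕1⊕1⊕0⊕0⊕0 = 0
s16: b16⊕b17⊕b18⊕b19⊕b20⊕b21⊕b22⊕b23⊕b24⊕b25⊕b26⊕b27⊕b28⊕b29⊕b30⊕b31 = 0⊕0⊕0⊕1⊕0⊕1⊕0⊕1⊕0⊕0⊕0⊕1⊕1⊕0⊕0⊕0 = 1
Syndrome (s16...s1) = 10011 → position 19.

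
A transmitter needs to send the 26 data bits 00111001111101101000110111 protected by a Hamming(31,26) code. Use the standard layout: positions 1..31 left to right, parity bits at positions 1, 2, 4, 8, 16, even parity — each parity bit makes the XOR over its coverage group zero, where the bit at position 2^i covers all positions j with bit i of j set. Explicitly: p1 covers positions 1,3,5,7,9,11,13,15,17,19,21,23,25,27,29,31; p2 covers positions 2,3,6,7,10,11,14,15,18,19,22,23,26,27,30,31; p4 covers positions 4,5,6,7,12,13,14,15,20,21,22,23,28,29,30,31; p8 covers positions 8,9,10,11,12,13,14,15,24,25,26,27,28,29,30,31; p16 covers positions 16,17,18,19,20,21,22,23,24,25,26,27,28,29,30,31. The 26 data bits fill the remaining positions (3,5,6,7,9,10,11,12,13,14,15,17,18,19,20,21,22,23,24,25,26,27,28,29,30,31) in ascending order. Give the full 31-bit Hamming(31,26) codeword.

Place data bits at non-power-of-two positions: b3=0, b5=0, b6=1, b7=1, b9=1, b10=0, b11=0, b12=1, b13=1, b14=1, b15=1, b17=1, b18=0, b19=1, b20=1, b21=0, b22=1, b23=0, b24=0, b25=0, b26=1, b27=1, b28=0, b29=1, b30=1, b31=1.
p1 = XOR of data positions {3,5,7,9,11,13,15,17,19,21,23,25,27,29,31} = 0⊕0⊕1⊕1⊕0⊕1⊕1⊕1⊕1⊕0⊕0⊕0⊕1⊕1⊕1 = 1
p2 = XOR of data positions {3,6,7,10,11,14,15,18,19,22,23,26,27,30,31} = 0⊕1⊕1⊕0⊕0⊕1⊕1⊕0⊕1⊕1⊕0⊕1⊕1⊕1⊕1 = 0
p4 = XOR of data positions {5,6,7,12,13,14,15,20,21,22,23,28,29,30,31} = 0⊕1⊕1⊕1⊕1⊕1⊕1⊕1⊕0⊕1⊕0⊕0⊕1⊕1⊕1 = 1
p8 = XOR of data positions {9,10,11,12,13,14,15,24,25,26,27,28,29,30,31} = 1⊕0⊕0⊕1⊕1⊕1⊕1⊕0⊕0⊕1⊕1⊕0⊕1⊕1⊕1 = 0
p16 = XOR of data positions {17,18,19,20,21,22,23,24,25,26,27,28,29,30,31} = 1⊕0⊕1⊕1⊕0⊕1⊕0⊕0⊕0⊕1⊕1⊕0⊕1⊕1⊕1 = 1
Codeword b1..b31 = 1001011010011111101101000110111

1001011010011111101101000110111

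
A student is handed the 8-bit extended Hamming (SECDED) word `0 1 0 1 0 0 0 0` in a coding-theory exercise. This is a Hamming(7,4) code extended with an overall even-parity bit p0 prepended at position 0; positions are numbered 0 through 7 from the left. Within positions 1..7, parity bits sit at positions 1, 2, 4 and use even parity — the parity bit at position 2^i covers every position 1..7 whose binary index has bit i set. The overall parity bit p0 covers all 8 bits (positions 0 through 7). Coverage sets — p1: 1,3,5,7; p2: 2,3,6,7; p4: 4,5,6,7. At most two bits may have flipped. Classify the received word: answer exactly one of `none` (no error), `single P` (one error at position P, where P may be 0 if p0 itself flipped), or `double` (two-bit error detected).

double

s1: b1⊕b3⊕b5⊕b7 = 1⊕1⊕0⊕0 = 0
s2: b2⊕b3⊕b6⊕b7 = 0⊕1⊕0⊕0 = 1
s4: b4⊕b5⊕b6⊕b7 = 0⊕0⊕0⊕0 = 0
Syndrome (s4...s1) = 010 → position 2.
Overall parity (XOR of all 8 bits, including p0): 0⊕1⊕0⊕1⊕0⊕0⊕0⊕0 = 0
Overall=0, syndrome position=2 → double-bit error detected (uncorrectable).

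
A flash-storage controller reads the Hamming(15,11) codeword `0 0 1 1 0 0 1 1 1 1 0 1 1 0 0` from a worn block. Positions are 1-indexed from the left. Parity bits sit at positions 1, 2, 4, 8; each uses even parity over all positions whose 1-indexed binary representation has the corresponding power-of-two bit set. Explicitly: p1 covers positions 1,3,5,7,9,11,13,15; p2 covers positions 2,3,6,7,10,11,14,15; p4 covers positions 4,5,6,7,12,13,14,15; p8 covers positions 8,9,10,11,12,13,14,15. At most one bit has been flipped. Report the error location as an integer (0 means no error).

s1: b1⊕b3⊕b5⊕b7⊕b9⊕b11⊕b13⊕b15 = 0⊕1⊕0⊕1⊕1⊕0⊕1⊕0 = 0
s2: b2⊕b3⊕b6⊕b7⊕b10⊕b11⊕b14⊕b15 = 0⊕1⊕0⊕1⊕1⊕0⊕0⊕0 = 1
s4: b4⊕b5⊕b6⊕b7⊕b12⊕b13⊕b14⊕b15 = 1⊕0⊕0⊕1⊕1⊕1⊕0⊕0 = 0
s8: b8⊕b9⊕b10⊕b11⊕b12⊕b13⊕b14⊕b15 = 1⊕1⊕1⊕0⊕1⊕1⊕0⊕0 = 1
Syndrome (s8...s1) = 1010 → position 10.

10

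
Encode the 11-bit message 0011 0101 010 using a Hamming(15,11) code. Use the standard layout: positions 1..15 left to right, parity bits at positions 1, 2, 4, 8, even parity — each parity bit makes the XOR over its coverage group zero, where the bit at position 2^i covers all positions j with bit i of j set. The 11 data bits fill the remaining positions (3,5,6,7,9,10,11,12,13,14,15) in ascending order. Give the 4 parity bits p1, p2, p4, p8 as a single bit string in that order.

1001

Place data bits at non-power-of-two positions: b3=0, b5=0, b6=1, b7=1, b9=0, b10=1, b11=0, b12=1, b13=0, b14=1, b15=0.
p1 = XOR of data positions {3,5,7,9,11,13,15} = 0⊕0⊕1⊕0⊕0⊕0⊕0 = 1
p2 = XOR of data positions {3,6,7,10,11,14,15} = 0⊕1⊕1⊕1⊕0⊕1⊕0 = 0
p4 = XOR of data positions {5,6,7,12,13,14,15} = 0⊕1⊕1⊕1⊕0⊕1⊕0 = 0
p8 = XOR of data positions {9,10,11,12,13,14,15} = 0⊕1⊕0⊕1⊕0⊕1⊕0 = 1
Parity bits p1,p2,p4,p8 = 1001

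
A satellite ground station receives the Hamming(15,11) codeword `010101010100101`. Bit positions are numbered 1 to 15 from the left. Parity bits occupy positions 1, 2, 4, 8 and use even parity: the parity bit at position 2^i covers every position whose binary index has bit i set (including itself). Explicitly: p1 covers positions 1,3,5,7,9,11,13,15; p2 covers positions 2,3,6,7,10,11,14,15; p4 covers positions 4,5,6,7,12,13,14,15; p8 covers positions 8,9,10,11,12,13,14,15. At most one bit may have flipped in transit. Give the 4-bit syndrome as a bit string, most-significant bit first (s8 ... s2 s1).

s1: b1⊕b3⊕b5⊕b7⊕b9⊕b11⊕b13⊕b15 = 0⊕0⊕0⊕0⊕0⊕0⊕1⊕1 = 0
s2: b2⊕b3⊕b6⊕b7⊕b10⊕b11⊕b14⊕b15 = 1⊕0⊕1⊕0⊕1⊕0⊕0⊕1 = 0
s4: b4⊕b5⊕b6⊕b7⊕b12⊕b13⊕b14⊕b15 = 1⊕0⊕1⊕0⊕0⊕1⊕0⊕1 = 0
s8: b8⊕b9⊕b10⊕b11⊕b12⊕b13⊕b14⊕b15 = 1⊕0⊕1⊕0⊕0⊕1⊕0⊕1 = 0
Syndrome (s8...s1) = 0000 → position 0 (no error).

0000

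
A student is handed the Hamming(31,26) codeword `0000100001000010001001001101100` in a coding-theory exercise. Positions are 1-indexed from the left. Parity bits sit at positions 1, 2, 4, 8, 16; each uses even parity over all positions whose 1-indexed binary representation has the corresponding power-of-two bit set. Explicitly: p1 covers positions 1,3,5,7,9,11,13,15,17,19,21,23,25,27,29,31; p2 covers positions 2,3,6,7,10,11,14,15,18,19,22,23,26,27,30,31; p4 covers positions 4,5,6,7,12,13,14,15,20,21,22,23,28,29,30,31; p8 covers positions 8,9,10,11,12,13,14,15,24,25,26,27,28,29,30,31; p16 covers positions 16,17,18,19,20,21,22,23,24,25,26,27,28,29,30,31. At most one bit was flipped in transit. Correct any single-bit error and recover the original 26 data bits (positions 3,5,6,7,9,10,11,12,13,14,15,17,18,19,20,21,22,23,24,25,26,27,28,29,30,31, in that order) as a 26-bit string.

s1: b1⊕b3⊕b5⊕b7⊕b9⊕b11⊕b13⊕b15⊕b17⊕b19⊕b21⊕b23⊕b25⊕b27⊕b29⊕b31 = 0⊕0⊕1⊕0⊕0⊕0⊕0⊕1⊕0⊕1⊕0⊕0⊕1⊕0⊕1⊕0 = 1
s2: b2⊕b3⊕b6⊕b7⊕b10⊕b11⊕b14⊕b15⊕b18⊕b19⊕b22⊕b23⊕b26⊕b27⊕b30⊕b31 = 0⊕0⊕0⊕0⊕1⊕0⊕0⊕1⊕0⊕1⊕1⊕0⊕1⊕0⊕0⊕0 = 1
s4: b4⊕b5⊕b6⊕b7⊕b12⊕b13⊕b14⊕b15⊕b20⊕b21⊕b22⊕b23⊕b28⊕b29⊕b30⊕b31 = 0⊕1⊕0⊕0⊕0⊕0⊕0⊕1⊕0⊕0⊕1⊕0⊕1⊕1⊕0⊕0 = 1
s8: b8⊕b9⊕b10⊕b11⊕b12⊕b13⊕b14⊕b15⊕b24⊕b25⊕b26⊕b27⊕b28⊕b29⊕b30⊕b31 = 0⊕0⊕1⊕0⊕0⊕0⊕0⊕1⊕0⊕1⊕1⊕0⊕1⊕1⊕0⊕0 = 0
s16: b16⊕b17⊕b18⊕b19⊕b20⊕b21⊕b22⊕b23⊕b24⊕b25⊕b26⊕b27⊕b28⊕b29⊕b30⊕b31 = 0⊕0⊕0⊕1⊕0⊕0⊕1⊕0⊕0⊕1⊕1⊕0⊕1⊕1⊕0⊕0 = 0
Syndrome (s16...s1) = 00111 → position 7.
Flip bit 7: corrected codeword = 0000101001000010001001001101100
Data bits at positions 3,5,6,7,9,10,11,12,13,14,15,17,18,19,20,21,22,23,24,25,26,27,28,29,30,31: 01010100001001001001101100

01010100001001001001101100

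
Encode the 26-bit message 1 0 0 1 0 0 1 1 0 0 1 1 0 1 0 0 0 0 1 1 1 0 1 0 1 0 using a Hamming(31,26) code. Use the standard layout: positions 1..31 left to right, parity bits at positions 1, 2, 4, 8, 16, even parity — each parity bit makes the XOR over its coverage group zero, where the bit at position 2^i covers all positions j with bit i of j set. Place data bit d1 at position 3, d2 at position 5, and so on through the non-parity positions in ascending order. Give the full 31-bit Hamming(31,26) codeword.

1111001000110011101000011101010

Place data bits at non-power-of-two positions: b3=1, b5=0, b6=0, b7=1, b9=0, b10=0, b11=1, b12=1, b13=0, b14=0, b15=1, b17=1, b18=0, b19=1, b20=0, b21=0, b22=0, b23=0, b24=1, b25=1, b26=1, b27=0, b28=1, b29=0, b30=1, b31=0.
p1 = XOR of data positions {3,5,7,9,11,13,15,17,19,21,23,25,27,29,31} = 1⊕0⊕1⊕0⊕1⊕0⊕1⊕1⊕1⊕0⊕0⊕1⊕0⊕0⊕0 = 1
p2 = XOR of data positions {3,6,7,10,11,14,15,18,19,22,23,26,27,30,31} = 1⊕0⊕1⊕0⊕1⊕0⊕1⊕0⊕1⊕0⊕0⊕1⊕0⊕1⊕0 = 1
p4 = XOR of data positions {5,6,7,12,13,14,15,20,21,22,23,28,29,30,31} = 0⊕0⊕1⊕1⊕0⊕0⊕1⊕0⊕0⊕0⊕0⊕1⊕0⊕1⊕0 = 1
p8 = XOR of data positions {9,10,11,12,13,14,15,24,25,26,27,28,29,30,31} = 0⊕0⊕1⊕1⊕0⊕0⊕1⊕1⊕1⊕1⊕0⊕1⊕0⊕1⊕0 = 0
p16 = XOR of data positions {17,18,19,20,21,22,23,24,25,26,27,28,29,30,31} = 1⊕0⊕1⊕0⊕0⊕0⊕0⊕1⊕1⊕1⊕0⊕1⊕0⊕1⊕0 = 1
Codeword b1..b31 = 1111001000110011101000011101010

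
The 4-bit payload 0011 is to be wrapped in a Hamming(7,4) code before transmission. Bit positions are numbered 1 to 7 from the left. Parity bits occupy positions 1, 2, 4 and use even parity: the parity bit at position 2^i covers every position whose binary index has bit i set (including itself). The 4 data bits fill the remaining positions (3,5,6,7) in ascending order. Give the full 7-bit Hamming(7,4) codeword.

Place data bits at non-power-of-two positions: b3=0, b5=0, b6=1, b7=1.
p1 = XOR of data positions {3,5,7} = 0⊕0⊕1 = 1
p2 = XOR of data positions {3,6,7} = 0⊕1⊕1 = 0
p4 = XOR of data positions {5,6,7} = 0⊕1⊕1 = 0
Codeword b1..b7 = 1000011

1000011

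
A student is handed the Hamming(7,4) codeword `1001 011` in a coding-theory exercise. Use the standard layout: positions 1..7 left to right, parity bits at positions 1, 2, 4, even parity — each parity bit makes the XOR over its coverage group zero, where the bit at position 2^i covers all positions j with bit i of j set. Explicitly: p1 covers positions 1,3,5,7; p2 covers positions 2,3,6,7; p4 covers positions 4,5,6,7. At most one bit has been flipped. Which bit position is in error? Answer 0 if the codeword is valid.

4

s1: b1⊕b3⊕b5⊕b7 = 1⊕0⊕0⊕1 = 0
s2: b2⊕b3⊕b6⊕b7 = 0⊕0⊕1⊕1 = 0
s4: b4⊕b5⊕b6⊕b7 = 1⊕0⊕1⊕1 = 1
Syndrome (s4...s1) = 100 → position 4.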